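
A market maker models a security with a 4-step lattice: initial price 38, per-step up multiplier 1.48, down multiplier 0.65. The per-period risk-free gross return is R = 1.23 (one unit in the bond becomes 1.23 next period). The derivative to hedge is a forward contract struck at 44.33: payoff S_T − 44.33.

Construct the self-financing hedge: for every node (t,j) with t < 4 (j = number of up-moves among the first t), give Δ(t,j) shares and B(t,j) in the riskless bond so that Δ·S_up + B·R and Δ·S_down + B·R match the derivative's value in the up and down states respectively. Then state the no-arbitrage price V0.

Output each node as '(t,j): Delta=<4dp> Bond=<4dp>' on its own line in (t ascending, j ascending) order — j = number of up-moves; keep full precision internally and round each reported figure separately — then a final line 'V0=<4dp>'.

Since d<R<u, set p* = (R−d)/(u−d) = 0.6988; price each node as the discounted p*-expectation of its children.
At expiry t=4: V(4,0)=-37.5468, V(4,1)=-28.8851, V(4,2)=-9.1631, V(4,3)=35.7423, V(4,4)=137.9884
Node (3,0) S=10.4358: V=(p*·-28.8851+(1−p*)·-37.5468)/1.23=-25.6049; Δ=(-28.8851−-37.5468)/(15.4449−6.7832)=1.0000; B=V−Δ·S=-36.0407
Node (3,1) S=23.7614: V=(p*·-9.1631+(1−p*)·-28.8851)/1.23=-12.2793; Δ=(-9.1631−-28.8851)/(35.1669−15.4449)=1.0000; B=V−Δ·S=-36.0407
Node (3,2) S=54.1029: V=(p*·35.7423+(1−p*)·-9.1631)/1.23=18.0622; Δ=(35.7423−-9.1631)/(80.0723−35.1669)=1.0000; B=V−Δ·S=-36.0407
Node (3,3) S=123.1881: V=(p*·137.9884+(1−p*)·35.7423)/1.23=87.1474; Δ=(137.9884−35.7423)/(182.3184−80.0723)=1.0000; B=V−Δ·S=-36.0407
Node (2,0) S=16.0550: V=(p*·-12.2793+(1−p*)·-25.6049)/1.23=-13.2463; Δ=(-12.2793−-25.6049)/(23.7614−10.4358)=1.0000; B=V−Δ·S=-29.3013
Node (2,1) S=36.5560: V=(p*·18.0622+(1−p*)·-12.2793)/1.23=7.2547; Δ=(18.0622−-12.2793)/(54.1029−23.7614)=1.0000; B=V−Δ·S=-29.3013
Node (2,2) S=83.2352: V=(p*·87.1474+(1−p*)·18.0622)/1.23=53.9339; Δ=(87.1474−18.0622)/(123.1881−54.1029)=1.0000; B=V−Δ·S=-29.3013
Node (1,0) S=24.7000: V=(p*·7.2547+(1−p*)·-13.2463)/1.23=0.8778; Δ=(7.2547−-13.2463)/(36.5560−16.0550)=1.0000; B=V−Δ·S=-23.8222
Node (1,1) S=56.2400: V=(p*·53.9339+(1−p*)·7.2547)/1.23=32.4178; Δ=(53.9339−7.2547)/(83.2352−36.5560)=1.0000; B=V−Δ·S=-23.8222
Node (0,0) S=38.0000: V=(p*·32.4178+(1−p*)·0.8778)/1.23=18.6323; Δ=(32.4178−0.8778)/(56.2400−24.7000)=1.0000; B=V−Δ·S=-19.3677
The time-0 hedge costs 18.6323, which is the no-arbitrage price.

(0,0): Delta=1.0000 Bond=-19.3677
(1,0): Delta=1.0000 Bond=-23.8222
(1,1): Delta=1.0000 Bond=-23.8222
(2,0): Delta=1.0000 Bond=-29.3013
(2,1): Delta=1.0000 Bond=-29.3013
(2,2): Delta=1.0000 Bond=-29.3013
(3,0): Delta=1.0000 Bond=-36.0407
(3,1): Delta=1.0000 Bond=-36.0407
(3,2): Delta=1.0000 Bond=-36.0407
(3,3): Delta=1.0000 Bond=-36.0407
V0=18.6323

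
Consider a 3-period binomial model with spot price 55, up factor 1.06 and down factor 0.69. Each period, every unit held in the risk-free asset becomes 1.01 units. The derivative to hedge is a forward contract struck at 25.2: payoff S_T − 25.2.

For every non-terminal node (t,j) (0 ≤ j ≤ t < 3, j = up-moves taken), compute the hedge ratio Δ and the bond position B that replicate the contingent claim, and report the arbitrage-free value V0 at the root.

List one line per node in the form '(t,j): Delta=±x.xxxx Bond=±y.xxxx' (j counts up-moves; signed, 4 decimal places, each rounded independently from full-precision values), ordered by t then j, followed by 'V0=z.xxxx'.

Risk-neutral probability p* = (R−d)/(u−d) = (1.01−0.69)/(1.06−0.69) = 0.8649.
Terminal values V(3,·): V(3,0)=-7.1320, V(3,1)=2.5566, V(3,2)=17.4406, V(3,3)=40.3059
Node (2,0) S=26.1855: V=(p*·2.5566+(1−p*)·-7.1320)/1.01=1.2350; Δ=(2.5566−-7.1320)/(27.7566−18.0680)=1.0000; B=V−Δ·S=-24.9505
Node (2,1) S=40.2270: V=(p*·17.4406+(1−p*)·2.5566)/1.01=15.2765; Δ=(17.4406−2.5566)/(42.6406−27.7566)=1.0000; B=V−Δ·S=-24.9505
Node (2,2) S=61.7980: V=(p*·40.3059+(1−p*)·17.4406)/1.01=36.8475; Δ=(40.3059−17.4406)/(65.5059−42.6406)=1.0000; B=V−Δ·S=-24.9505
Node (1,0) S=37.9500: V=(p*·15.2765+(1−p*)·1.2350)/1.01=13.2465; Δ=(15.2765−1.2350)/(40.2270−26.1855)=1.0000; B=V−Δ·S=-24.7035
Node (1,1) S=58.3000: V=(p*·36.8475+(1−p*)·15.2765)/1.01=33.5965; Δ=(36.8475−15.2765)/(61.7980−40.2270)=1.0000; B=V−Δ·S=-24.7035
Node (0,0) S=55.0000: V=(p*·33.5965+(1−p*)·13.2465)/1.01=30.5411; Δ=(33.5965−13.2465)/(58.3000−37.9500)=1.0000; B=V−Δ·S=-24.4589
The time-0 hedge costs 30.5411, which is the no-arbitrage price.

(0,0): Delta=1.0000 Bond=-24.4589
(1,0): Delta=1.0000 Bond=-24.7035
(1,1): Delta=1.0000 Bond=-24.7035
(2,0): Delta=1.0000 Bond=-24.9505
(2,1): Delta=1.0000 Bond=-24.9505
(2,2): Delta=1.0000 Bond=-24.9505
V0=30.5411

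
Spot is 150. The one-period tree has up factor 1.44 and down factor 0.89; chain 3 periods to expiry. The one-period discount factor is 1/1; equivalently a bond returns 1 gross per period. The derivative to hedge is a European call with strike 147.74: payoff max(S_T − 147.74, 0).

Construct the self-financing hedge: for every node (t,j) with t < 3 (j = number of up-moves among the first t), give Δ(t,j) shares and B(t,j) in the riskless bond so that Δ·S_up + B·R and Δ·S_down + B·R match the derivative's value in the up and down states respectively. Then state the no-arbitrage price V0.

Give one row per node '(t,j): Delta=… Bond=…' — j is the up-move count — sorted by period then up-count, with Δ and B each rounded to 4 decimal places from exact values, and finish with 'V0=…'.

Since d<R<u, set p* = (R−d)/(u−d) = 0.2000; price each node as the discounted p*-expectation of its children.
Terminal values V(3,·): V(3,0)=0.0000, V(3,1)=23.3536, V(3,2)=129.0856, V(3,3)=300.1576
  t=2,j=0: stock 118.8150 → up 171.0936 (V=23.3536), down 105.7454 (V=0.0000). Price 4.6707; hedge Δ=0.3574, bond B=-37.7904.
  t=2,j=1: stock 192.2400 → up 276.8256 (V=129.0856), down 171.0936 (V=23.3536). Price 44.5000; hedge Δ=1.0000, bond B=-147.7400.
  t=2,j=2: stock 311.0400 → up 447.8976 (V=300.1576), down 276.8256 (V=129.0856). Price 163.3000; hedge Δ=1.0000, bond B=-147.7400.
  t=1,j=0: stock 133.5000 → up 192.2400 (V=44.5000), down 118.8150 (V=4.6707). Price 12.6366; hedge Δ=0.5424, bond B=-59.7803.
  t=1,j=1: stock 216.0000 → up 311.0400 (V=163.3000), down 192.2400 (V=44.5000). Price 68.2600; hedge Δ=1.0000, bond B=-147.7400.
  t=0,j=0: stock 150.0000 → up 216.0000 (V=68.2600), down 133.5000 (V=12.6366). Price 23.7613; hedge Δ=0.6742, bond B=-77.3722.
The time-0 hedge costs 23.7613, which is the no-arbitrage price.

(0,0): Delta=0.6742 Bond=-77.3722
(1,0): Delta=0.5424 Bond=-59.7803
(1,1): Delta=1.0000 Bond=-147.7400
(2,0): Delta=0.3574 Bond=-37.7904
(2,1): Delta=1.0000 Bond=-147.7400
(2,2): Delta=1.0000 Bond=-147.7400
V0=23.7613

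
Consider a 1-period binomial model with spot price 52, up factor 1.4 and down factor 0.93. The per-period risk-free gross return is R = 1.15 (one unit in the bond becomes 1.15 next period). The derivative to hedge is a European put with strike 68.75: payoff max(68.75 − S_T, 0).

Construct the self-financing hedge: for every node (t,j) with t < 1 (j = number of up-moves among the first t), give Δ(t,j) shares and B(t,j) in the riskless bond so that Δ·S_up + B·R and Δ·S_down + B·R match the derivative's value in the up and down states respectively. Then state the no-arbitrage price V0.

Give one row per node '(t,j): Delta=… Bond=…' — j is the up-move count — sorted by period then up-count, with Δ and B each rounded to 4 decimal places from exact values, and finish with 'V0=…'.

Since d<R<u, set p* = (R−d)/(u−d) = 0.4681; price each node as the discounted p*-expectation of its children.
At expiry t=1: V(1,0)=20.3900, V(1,1)=0.0000
(0,0): S=52.0000. Δ = (V_up−V_dn)/(S_up−S_dn) = (0.0000−20.3900)/(72.8000−48.3600) = -0.8343. V = [p*·0.0000 + (1−p*)·20.3900]/1.15 = 9.4311. B = V − Δ·S = 52.8141.
Check: Δ(0,0)·S0 + B(0,0) = 9.4311 = V0.

(0,0): Delta=-0.8343 Bond=52.8141
V0=9.4311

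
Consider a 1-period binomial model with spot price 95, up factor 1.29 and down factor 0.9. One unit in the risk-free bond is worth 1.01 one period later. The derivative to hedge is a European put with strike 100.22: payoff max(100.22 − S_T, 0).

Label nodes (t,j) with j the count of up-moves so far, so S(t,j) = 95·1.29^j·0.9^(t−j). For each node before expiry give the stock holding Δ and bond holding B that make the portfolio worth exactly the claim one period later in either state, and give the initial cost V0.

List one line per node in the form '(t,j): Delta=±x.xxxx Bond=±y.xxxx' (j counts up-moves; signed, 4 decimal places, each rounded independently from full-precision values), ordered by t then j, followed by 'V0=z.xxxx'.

Under the risk-neutral measure, an up-move has probability p* = (R−d)/(u−d) = 0.2821 and values discount at R = 1.01.
Payoff layer (t=1): V(1,0)=14.7200, V(1,1)=0.0000
  t=0,j=0: stock 95.0000 → up 122.5500 (V=0.0000), down 85.5000 (V=14.7200). Price 10.4636; hedge Δ=-0.3973, bond B=48.2072.
Root portfolio cost Δ·95+B reproduces V0=10.4636.

(0,0): Delta=-0.3973 Bond=48.2072
V0=10.4636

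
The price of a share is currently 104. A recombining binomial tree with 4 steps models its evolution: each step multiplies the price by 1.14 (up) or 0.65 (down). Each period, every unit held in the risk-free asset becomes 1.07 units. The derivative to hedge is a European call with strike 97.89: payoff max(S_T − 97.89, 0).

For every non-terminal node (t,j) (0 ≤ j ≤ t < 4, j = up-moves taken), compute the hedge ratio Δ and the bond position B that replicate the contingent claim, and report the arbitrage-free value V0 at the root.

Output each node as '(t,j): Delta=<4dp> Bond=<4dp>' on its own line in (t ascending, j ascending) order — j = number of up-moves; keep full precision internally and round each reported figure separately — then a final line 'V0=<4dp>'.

(0,0): Delta=0.7730 Bond=-47.7496
(1,0): Delta=0.0438 Bond=-1.7999
(1,1): Delta=0.8423 Bond=-59.3074
(2,0): Delta=0.0000 Bond=0.0000
(2,1): Delta=0.0480 Bond=-2.2468
(2,2): Delta=0.9178 Bond=-73.6610
(3,0): Delta=0.0000 Bond=0.0000
(3,1): Delta=0.0000 Bond=0.0000
(3,2): Delta=0.0526 Bond=-2.8048
(3,3): Delta=1.0000 Bond=-91.4860
V0=32.6428

No-arbitrage ⇒ martingale measure with p* = (R−d)/(u−d) = 0.8571.
Terminal payoffs: V(4,0)=0.0000, V(4,1)=0.0000, V(4,2)=0.0000, V(4,3)=2.2624, V(4,4)=77.7619
Node (3,0) S=28.5610: V=(p*·0.0000+(1−p*)·0.0000)/1.07=0.0000; Δ=(0.0000−0.0000)/(32.5595−18.5647)=0.0000; B=V−Δ·S=0.0000
Node (3,1) S=50.0916: V=(p*·0.0000+(1−p*)·0.0000)/1.07=0.0000; Δ=(0.0000−0.0000)/(57.1044−32.5595)=0.0000; B=V−Δ·S=0.0000
Node (3,2) S=87.8530: V=(p*·2.2624+(1−p*)·0.0000)/1.07=1.8123; Δ=(2.2624−0.0000)/(100.1524−57.1044)=0.0526; B=V−Δ·S=-2.8048
Node (3,3) S=154.0806: V=(p*·77.7619+(1−p*)·2.2624)/1.07=62.5946; Δ=(77.7619−2.2624)/(175.6519−100.1524)=1.0000; B=V−Δ·S=-91.4860
Node (2,0) S=43.9400: V=(p*·0.0000+(1−p*)·0.0000)/1.07=0.0000; Δ=(0.0000−0.0000)/(50.0916−28.5610)=0.0000; B=V−Δ·S=0.0000
Node (2,1) S=77.0640: V=(p*·1.8123+(1−p*)·0.0000)/1.07=1.4518; Δ=(1.8123−0.0000)/(87.8530−50.0916)=0.0480; B=V−Δ·S=-2.2468
Node (2,2) S=135.1584: V=(p*·62.5946+(1−p*)·1.8123)/1.07=50.3845; Δ=(62.5946−1.8123)/(154.0806−87.8530)=0.9178; B=V−Δ·S=-73.6610
Node (1,0) S=67.6000: V=(p*·1.4518+(1−p*)·0.0000)/1.07=1.1630; Δ=(1.4518−0.0000)/(77.0640−43.9400)=0.0438; B=V−Δ·S=-1.7999
Node (1,1) S=118.5600: V=(p*·50.3845+(1−p*)·1.4518)/1.07=40.5552; Δ=(50.3845−1.4518)/(135.1584−77.0640)=0.8423; B=V−Δ·S=-59.3074
Node (0,0) S=104.0000: V=(p*·40.5552+(1−p*)·1.1630)/1.07=32.6428; Δ=(40.5552−1.1630)/(118.5600−67.6000)=0.7730; B=V−Δ·S=-47.7496
Root portfolio cost Δ·104+B reproduces V0=32.6428.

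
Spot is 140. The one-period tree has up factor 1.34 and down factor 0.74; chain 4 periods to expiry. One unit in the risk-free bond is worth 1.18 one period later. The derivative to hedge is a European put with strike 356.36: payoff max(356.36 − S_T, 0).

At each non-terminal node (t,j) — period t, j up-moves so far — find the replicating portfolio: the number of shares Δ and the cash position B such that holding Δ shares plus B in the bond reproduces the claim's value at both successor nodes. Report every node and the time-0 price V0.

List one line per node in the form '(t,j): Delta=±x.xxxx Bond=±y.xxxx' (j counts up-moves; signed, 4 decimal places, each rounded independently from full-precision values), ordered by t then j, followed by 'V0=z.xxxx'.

(0,0): Delta=-0.7285 Bond=159.9671
(1,0): Delta=-1.0000 Bond=216.8917
(1,1): Delta=-0.6739 Bond=178.5320
(2,0): Delta=-1.0000 Bond=255.9322
(2,1): Delta=-1.0000 Bond=255.9322
(2,2): Delta=-0.6085 Bond=194.2079
(3,0): Delta=-1.0000 Bond=302.0000
(3,1): Delta=-1.0000 Bond=302.0000
(3,2): Delta=-1.0000 Bond=302.0000
(3,3): Delta=-0.5298 Bond=202.6800
V0=57.9813

No-arbitrage ⇒ martingale measure with p* = (R−d)/(u−d) = 0.7333.
Terminal values V(4,·): V(4,0)=314.3788, V(4,1)=280.3400, V(4,2)=218.7021, V(4,3)=107.0876, V(4,4)=0.0000
Node (3,0) S=56.7314: V=(p*·280.3400+(1−p*)·314.3788)/1.18=245.2686; Δ=(280.3400−314.3788)/(76.0200−41.9812)=-1.0000; B=V−Δ·S=302.0000
Node (3,1) S=102.7298: V=(p*·218.7021+(1−p*)·280.3400)/1.18=199.2702; Δ=(218.7021−280.3400)/(137.6579−76.0200)=-1.0000; B=V−Δ·S=302.0000
Node (3,2) S=186.0242: V=(p*·107.0876+(1−p*)·218.7021)/1.18=115.9758; Δ=(107.0876−218.7021)/(249.2724−137.6579)=-1.0000; B=V−Δ·S=302.0000
Node (3,3) S=336.8546: V=(p*·0.0000+(1−p*)·107.0876)/1.18=24.2006; Δ=(0.0000−107.0876)/(451.3851−249.2724)=-0.5298; B=V−Δ·S=202.6800
Node (2,0) S=76.6640: V=(p*·199.2702+(1−p*)·245.2686)/1.18=179.2682; Δ=(199.2702−245.2686)/(102.7298−56.7314)=-1.0000; B=V−Δ·S=255.9322
Node (2,1) S=138.8240: V=(p*·115.9758+(1−p*)·199.2702)/1.18=117.1082; Δ=(115.9758−199.2702)/(186.0242−102.7298)=-1.0000; B=V−Δ·S=255.9322
Node (2,2) S=251.3840: V=(p*·24.2006+(1−p*)·115.9758)/1.18=41.2491; Δ=(24.2006−115.9758)/(336.8546−186.0242)=-0.6085; B=V−Δ·S=194.2079
Node (1,0) S=103.6000: V=(p*·117.1082+(1−p*)·179.2682)/1.18=113.2917; Δ=(117.1082−179.2682)/(138.8240−76.6640)=-1.0000; B=V−Δ·S=216.8917
Node (1,1) S=187.6000: V=(p*·41.2491+(1−p*)·117.1082)/1.18=52.1002; Δ=(41.2491−117.1082)/(251.3840−138.8240)=-0.6739; B=V−Δ·S=178.5320
Node (0,0) S=140.0000: V=(p*·52.1002+(1−p*)·113.2917)/1.18=57.9813; Δ=(52.1002−113.2917)/(187.6000−103.6000)=-0.7285; B=V−Δ·S=159.9671
Root portfolio cost Δ·140+B reproduces V0=57.9813.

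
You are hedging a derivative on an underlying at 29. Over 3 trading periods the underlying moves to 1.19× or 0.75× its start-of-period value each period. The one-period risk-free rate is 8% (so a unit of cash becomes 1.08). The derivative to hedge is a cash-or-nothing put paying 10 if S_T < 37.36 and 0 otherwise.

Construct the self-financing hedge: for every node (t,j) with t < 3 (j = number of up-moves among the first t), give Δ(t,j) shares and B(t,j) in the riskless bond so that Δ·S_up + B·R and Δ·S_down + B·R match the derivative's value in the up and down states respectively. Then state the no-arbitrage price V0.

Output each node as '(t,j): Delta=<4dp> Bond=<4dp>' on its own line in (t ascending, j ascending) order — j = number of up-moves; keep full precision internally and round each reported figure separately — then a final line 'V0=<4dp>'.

(0,0): Delta=-0.3779 Bond=15.5496
(1,0): Delta=0.0000 Bond=8.5734
(1,1): Delta=-0.4573 Bond=19.5337
(2,0): Delta=0.0000 Bond=9.2593
(2,1): Delta=0.0000 Bond=9.2593
(2,2): Delta=-0.5534 Bond=25.0421
V0=4.5893

The replicating-portfolio and risk-neutral prices coincide; use p* = (1.08−0.75)/(1.19−0.75) = 0.7500 for the latter.
Terminal values V(3,·): V(3,0)=10.0000, V(3,1)=10.0000, V(3,2)=10.0000, V(3,3)=0.0000
Node (2,0) S=16.3125: V=(p*·10.0000+(1−p*)·10.0000)/1.08=9.2593; Δ=(10.0000−10.0000)/(19.4119−12.2344)=0.0000; B=V−Δ·S=9.2593
Node (2,1) S=25.8825: V=(p*·10.0000+(1−p*)·10.0000)/1.08=9.2593; Δ=(10.0000−10.0000)/(30.8002−19.4119)=0.0000; B=V−Δ·S=9.2593
Node (2,2) S=41.0669: V=(p*·0.0000+(1−p*)·10.0000)/1.08=2.3148; Δ=(0.0000−10.0000)/(48.8696−30.8002)=-0.5534; B=V−Δ·S=25.0421
Node (1,0) S=21.7500: V=(p*·9.2593+(1−p*)·9.2593)/1.08=8.5734; Δ=(9.2593−9.2593)/(25.8825−16.3125)=0.0000; B=V−Δ·S=8.5734
Node (1,1) S=34.5100: V=(p*·2.3148+(1−p*)·9.2593)/1.08=3.7509; Δ=(2.3148−9.2593)/(41.0669−25.8825)=-0.4573; B=V−Δ·S=19.5337
Node (0,0) S=29.0000: V=(p*·3.7509+(1−p*)·8.5734)/1.08=4.5893; Δ=(3.7509−8.5734)/(34.5100−21.7500)=-0.3779; B=V−Δ·S=15.5496
Self-financing check: at every node Δ·S+B equals the discounted successor values.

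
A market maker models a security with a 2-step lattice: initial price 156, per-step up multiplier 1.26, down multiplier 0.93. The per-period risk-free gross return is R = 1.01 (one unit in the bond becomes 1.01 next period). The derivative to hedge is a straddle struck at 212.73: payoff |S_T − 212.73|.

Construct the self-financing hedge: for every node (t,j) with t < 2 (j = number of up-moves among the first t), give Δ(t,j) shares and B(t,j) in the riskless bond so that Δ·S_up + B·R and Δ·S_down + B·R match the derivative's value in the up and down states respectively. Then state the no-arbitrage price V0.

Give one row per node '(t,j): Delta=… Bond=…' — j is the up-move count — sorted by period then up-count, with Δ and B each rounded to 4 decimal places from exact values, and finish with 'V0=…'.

Risk-neutral probability p* = (R−d)/(u−d) = (1.01−0.93)/(1.26−0.93) = 0.2424.
Terminal values V(2,·): V(2,0)=77.8056, V(2,1)=29.9292, V(2,2)=34.9356
  t=1,j=0: stock 145.0800 → up 182.8008 (V=29.9292), down 134.9244 (V=77.8056). Price 65.5438; hedge Δ=-1.0000, bond B=210.6238.
  t=1,j=1: stock 196.5600 → up 247.6656 (V=34.9356), down 182.8008 (V=29.9292). Price 30.8345; hedge Δ=0.0772, bond B=15.6636.
  t=0,j=0: stock 156.0000 → up 196.5600 (V=30.8345), down 145.0800 (V=65.5438). Price 56.5638; hedge Δ=-0.6742, bond B=161.7433.
Each (Δ,B) replicates both successor values, so the strategy is self-financing and V0 is arbitrage-free.

(0,0): Delta=-0.6742 Bond=161.7433
(1,0): Delta=-1.0000 Bond=210.6238
(1,1): Delta=0.0772 Bond=15.6636
V0=56.5638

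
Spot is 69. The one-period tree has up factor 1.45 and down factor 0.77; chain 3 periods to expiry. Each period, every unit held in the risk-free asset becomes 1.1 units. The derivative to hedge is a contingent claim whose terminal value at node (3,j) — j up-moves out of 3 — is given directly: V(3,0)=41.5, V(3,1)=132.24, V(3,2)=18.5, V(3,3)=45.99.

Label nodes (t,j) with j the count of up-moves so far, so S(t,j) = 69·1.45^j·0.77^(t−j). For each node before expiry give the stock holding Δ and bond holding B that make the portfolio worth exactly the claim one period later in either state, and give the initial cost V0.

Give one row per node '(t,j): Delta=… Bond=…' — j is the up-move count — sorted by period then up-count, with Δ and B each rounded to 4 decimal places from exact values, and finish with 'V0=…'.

Risk-neutral probability p* = (R−d)/(u−d) = (1.1−0.77)/(1.45−0.77) = 0.4853.
Terminal payoffs: V(3,0)=41.5000, V(3,1)=132.2400, V(3,2)=18.5000, V(3,3)=45.9900
Node (2,0) S=40.9101: V=(p*·132.2400+(1−p*)·41.5000)/1.1=77.7596; Δ=(132.2400−41.5000)/(59.3196−31.5008)=3.2618; B=V−Δ·S=-55.6816
Node (2,1) S=77.0385: V=(p*·18.5000+(1−p*)·132.2400)/1.1=70.0388; Δ=(18.5000−132.2400)/(111.7058−59.3196)=-2.1712; B=V−Δ·S=237.3035
Node (2,2) S=145.0725: V=(p*·45.9900+(1−p*)·18.5000)/1.1=28.9461; Δ=(45.9900−18.5000)/(210.3551−111.7058)=0.2787; B=V−Δ·S=-11.4803
Node (1,0) S=53.1300: V=(p*·70.0388+(1−p*)·77.7596)/1.1=67.2843; Δ=(70.0388−77.7596)/(77.0385−40.9101)=-0.2137; B=V−Δ·S=78.6385
Node (1,1) S=100.0500: V=(p*·28.9461+(1−p*)·70.0388)/1.1=45.5425; Δ=(28.9461−70.0388)/(145.0725−77.0385)=-0.6040; B=V−Δ·S=105.9729
Node (0,0) S=69.0000: V=(p*·45.5425+(1−p*)·67.2843)/1.1=51.5756; Δ=(45.5425−67.2843)/(100.0500−53.1300)=-0.4634; B=V−Δ·S=83.5488
Root portfolio cost Δ·69+B reproduces V0=51.5756.

(0,0): Delta=-0.4634 Bond=83.5488
(1,0): Delta=-0.2137 Bond=78.6385
(1,1): Delta=-0.6040 Bond=105.9729
(2,0): Delta=3.2618 Bond=-55.6816
(2,1): Delta=-2.1712 Bond=237.3035
(2,2): Delta=0.2787 Bond=-11.4803
V0=51.5756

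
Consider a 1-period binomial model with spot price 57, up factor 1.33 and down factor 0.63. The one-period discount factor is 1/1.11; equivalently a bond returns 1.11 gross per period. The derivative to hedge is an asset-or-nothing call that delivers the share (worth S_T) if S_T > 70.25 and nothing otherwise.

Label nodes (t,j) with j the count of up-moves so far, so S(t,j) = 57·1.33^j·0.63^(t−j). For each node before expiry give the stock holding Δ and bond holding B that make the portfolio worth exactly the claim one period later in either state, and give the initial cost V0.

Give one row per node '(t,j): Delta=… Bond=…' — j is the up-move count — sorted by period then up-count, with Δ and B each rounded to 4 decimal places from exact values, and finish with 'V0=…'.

(0,0): Delta=1.9000 Bond=-61.4676
V0=46.8324

No-arbitrage ⇒ martingale measure with p* = (R−d)/(u−d) = 0.6857.
Terminal payoffs: V(1,0)=0.0000, V(1,1)=75.8100
Node (0,0) S=57.0000: V=(p*·75.8100+(1−p*)·0.0000)/1.11=46.8324; Δ=(75.8100−0.0000)/(75.8100−35.9100)=1.9000; B=V−Δ·S=-61.4676
Self-financing check: at every node Δ·S+B equals the discounted successor values.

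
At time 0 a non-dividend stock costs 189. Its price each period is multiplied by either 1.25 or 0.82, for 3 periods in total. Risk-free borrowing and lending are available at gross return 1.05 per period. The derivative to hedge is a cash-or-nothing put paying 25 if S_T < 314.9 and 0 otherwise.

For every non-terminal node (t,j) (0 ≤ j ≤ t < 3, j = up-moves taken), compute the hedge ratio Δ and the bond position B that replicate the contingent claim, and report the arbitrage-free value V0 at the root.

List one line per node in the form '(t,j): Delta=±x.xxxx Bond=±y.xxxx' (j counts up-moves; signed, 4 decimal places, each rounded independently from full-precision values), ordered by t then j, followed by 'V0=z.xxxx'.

(0,0): Delta=-0.0798 Bond=33.3784
(1,0): Delta=0.0000 Bond=22.6757
(1,1): Delta=-0.1254 Bond=45.8052
(2,0): Delta=0.0000 Bond=23.8095
(2,1): Delta=0.0000 Bond=23.8095
(2,2): Delta=-0.1969 Bond=69.2137
V0=18.2911

Risk-neutral probability p* = (R−d)/(u−d) = (1.05−0.82)/(1.25−0.82) = 0.5349.
Payoff layer (t=3): V(3,0)=25.0000, V(3,1)=25.0000, V(3,2)=25.0000, V(3,3)=0.0000
Node (2,0) S=127.0836: V=(p*·25.0000+(1−p*)·25.0000)/1.05=23.8095; Δ=(25.0000−25.0000)/(158.8545−104.2086)=0.0000; B=V−Δ·S=23.8095
Node (2,1) S=193.7250: V=(p*·25.0000+(1−p*)·25.0000)/1.05=23.8095; Δ=(25.0000−25.0000)/(242.1562−158.8545)=0.0000; B=V−Δ·S=23.8095
Node (2,2) S=295.3125: V=(p*·0.0000+(1−p*)·25.0000)/1.05=11.0742; Δ=(0.0000−25.0000)/(369.1406−242.1562)=-0.1969; B=V−Δ·S=69.2137
Node (1,0) S=154.9800: V=(p*·23.8095+(1−p*)·23.8095)/1.05=22.6757; Δ=(23.8095−23.8095)/(193.7250−127.0836)=0.0000; B=V−Δ·S=22.6757
Node (1,1) S=236.2500: V=(p*·11.0742+(1−p*)·23.8095)/1.05=16.1882; Δ=(11.0742−23.8095)/(295.3125−193.7250)=-0.1254; B=V−Δ·S=45.8052
Node (0,0) S=189.0000: V=(p*·16.1882+(1−p*)·22.6757)/1.05=18.2911; Δ=(16.1882−22.6757)/(236.2500−154.9800)=-0.0798; B=V−Δ·S=33.3784
Each (Δ,B) replicates both successor values, so the strategy is self-financing and V0 is arbitrage-free.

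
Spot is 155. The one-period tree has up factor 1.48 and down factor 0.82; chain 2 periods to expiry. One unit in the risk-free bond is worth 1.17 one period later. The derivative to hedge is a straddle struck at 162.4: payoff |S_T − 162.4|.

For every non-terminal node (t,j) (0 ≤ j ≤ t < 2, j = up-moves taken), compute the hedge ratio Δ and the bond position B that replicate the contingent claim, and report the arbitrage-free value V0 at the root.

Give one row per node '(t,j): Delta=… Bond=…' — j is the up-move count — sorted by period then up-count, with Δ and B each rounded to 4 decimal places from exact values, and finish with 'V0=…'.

(0,0): Delta=0.5434 Bond=-29.1087
(1,0): Delta=-0.3871 Bond=84.2047
(1,1): Delta=1.0000 Bond=-138.8034
V0=55.1168

Risk-neutral probability p* = (R−d)/(u−d) = (1.17−0.82)/(1.48−0.82) = 0.5303.
Payoff layer (t=2): V(2,0)=58.1780, V(2,1)=25.7080, V(2,2)=177.1120
  t=1,j=0: stock 127.1000 → up 188.1080 (V=25.7080), down 104.2220 (V=58.1780). Price 35.0077; hedge Δ=-0.3871, bond B=84.2047.
  t=1,j=1: stock 229.4000 → up 339.5120 (V=177.1120), down 188.1080 (V=25.7080). Price 90.5966; hedge Δ=1.0000, bond B=-138.8034.
  t=0,j=0: stock 155.0000 → up 229.4000 (V=90.5966), down 127.1000 (V=35.0077). Price 55.1168; hedge Δ=0.5434, bond B=-29.1087.
Root portfolio cost Δ·155+B reproduces V0=55.1168.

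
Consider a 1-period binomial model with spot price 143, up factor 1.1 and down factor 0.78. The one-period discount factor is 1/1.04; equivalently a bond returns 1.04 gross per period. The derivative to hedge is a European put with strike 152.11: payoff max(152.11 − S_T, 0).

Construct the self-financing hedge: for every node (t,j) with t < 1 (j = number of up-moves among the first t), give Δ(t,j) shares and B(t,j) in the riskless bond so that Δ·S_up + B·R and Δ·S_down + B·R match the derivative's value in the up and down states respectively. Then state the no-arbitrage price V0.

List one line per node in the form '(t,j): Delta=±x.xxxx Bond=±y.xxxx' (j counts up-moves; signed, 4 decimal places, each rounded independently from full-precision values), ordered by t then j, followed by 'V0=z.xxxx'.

(0,0): Delta=-0.8866 Bond=134.0956
V0=7.3143

Since d<R<u, set p* = (R−d)/(u−d) = 0.8125; price each node as the discounted p*-expectation of its children.
Payoff layer (t=1): V(1,0)=40.5700, V(1,1)=0.0000
(0,0): S=143.0000. Δ = (V_up−V_dn)/(S_up−S_dn) = (0.0000−40.5700)/(157.3000−111.5400) = -0.8866. V = [p*·0.0000 + (1−p*)·40.5700]/1.04 = 7.3143. B = V − Δ·S = 134.0956.
Check: Δ(0,0)·S0 + B(0,0) = 7.3143 = V0.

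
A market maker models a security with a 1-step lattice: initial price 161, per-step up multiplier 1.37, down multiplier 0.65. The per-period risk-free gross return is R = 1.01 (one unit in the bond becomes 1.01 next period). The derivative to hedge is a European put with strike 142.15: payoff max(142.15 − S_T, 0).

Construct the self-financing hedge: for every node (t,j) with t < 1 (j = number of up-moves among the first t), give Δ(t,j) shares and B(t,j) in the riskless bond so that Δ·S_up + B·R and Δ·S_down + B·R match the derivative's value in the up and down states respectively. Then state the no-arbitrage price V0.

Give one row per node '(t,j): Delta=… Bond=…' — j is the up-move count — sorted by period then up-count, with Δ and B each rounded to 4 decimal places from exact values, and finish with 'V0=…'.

Under the risk-neutral measure, an up-move has probability p* = (R−d)/(u−d) = 0.5000 and values discount at R = 1.01.
Terminal payoffs: V(1,0)=37.5000, V(1,1)=0.0000
Node (0,0) S=161.0000: V=(p*·0.0000+(1−p*)·37.5000)/1.01=18.5644; Δ=(0.0000−37.5000)/(220.5700−104.6500)=-0.3235; B=V−Δ·S=70.6477
Self-financing check: at every node Δ·S+B equals the discounted successor values.

(0,0): Delta=-0.3235 Bond=70.6477
V0=18.5644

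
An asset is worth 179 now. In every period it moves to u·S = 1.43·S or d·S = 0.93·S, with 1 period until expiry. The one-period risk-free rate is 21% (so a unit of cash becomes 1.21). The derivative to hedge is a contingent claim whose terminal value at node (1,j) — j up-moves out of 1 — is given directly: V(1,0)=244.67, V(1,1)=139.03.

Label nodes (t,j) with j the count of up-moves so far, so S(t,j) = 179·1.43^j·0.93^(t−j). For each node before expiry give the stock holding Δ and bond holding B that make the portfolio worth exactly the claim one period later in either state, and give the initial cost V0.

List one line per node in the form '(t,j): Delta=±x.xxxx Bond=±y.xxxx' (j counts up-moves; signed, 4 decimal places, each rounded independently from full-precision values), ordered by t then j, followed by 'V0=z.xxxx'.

The replicating-portfolio and risk-neutral prices coincide; use p* = (1.21−0.93)/(1.43−0.93) = 0.5600 for the latter.
At expiry t=1: V(1,0)=244.6700, V(1,1)=139.0300
(0,0): S=179.0000. Δ = (V_up−V_dn)/(S_up−S_dn) = (139.0300−244.6700)/(255.9700−166.4700) = -1.1803. V = [p*·139.0300 + (1−p*)·244.6700]/1.21 = 153.3154. B = V − Δ·S = 364.5954.
Each (Δ,B) replicates both successor values, so the strategy is self-financing and V0 is arbitrage-free.

(0,0): Delta=-1.1803 Bond=364.5954
V0=153.3154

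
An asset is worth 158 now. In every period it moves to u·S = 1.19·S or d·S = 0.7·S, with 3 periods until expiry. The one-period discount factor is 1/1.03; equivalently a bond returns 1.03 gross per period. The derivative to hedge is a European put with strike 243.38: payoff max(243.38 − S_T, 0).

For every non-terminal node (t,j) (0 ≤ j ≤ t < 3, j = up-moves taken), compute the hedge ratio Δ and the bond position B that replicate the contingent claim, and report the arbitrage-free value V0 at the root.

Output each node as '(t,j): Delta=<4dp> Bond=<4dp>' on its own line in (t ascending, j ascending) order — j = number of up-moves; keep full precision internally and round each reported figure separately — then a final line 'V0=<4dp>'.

(0,0): Delta=-0.8737 Bond=209.1631
(1,0): Delta=-1.0000 Bond=229.4090
(1,1): Delta=-0.8377 Bond=208.6642
(2,0): Delta=-1.0000 Bond=236.2913
(2,1): Delta=-1.0000 Bond=236.2913
(2,2): Delta=-0.7914 Bond=204.5643
V0=71.1217

Risk-neutral probability p* = (R−d)/(u−d) = (1.03−0.7)/(1.19−0.7) = 0.6735.
Payoff layer (t=3): V(3,0)=189.1860, V(3,1)=151.2502, V(3,2)=86.7593, V(3,3)=0.0000
(2,0): S=77.4200. Δ = (V_up−V_dn)/(S_up−S_dn) = (151.2502−189.1860)/(92.1298−54.1940) = -1.0000. V = [p*·151.2502 + (1−p*)·189.1860]/1.03 = 158.8713. B = V − Δ·S = 236.2913.
(2,1): S=131.6140. Δ = (V_up−V_dn)/(S_up−S_dn) = (86.7593−151.2502)/(156.6207−92.1298) = -1.0000. V = [p*·86.7593 + (1−p*)·151.2502]/1.03 = 104.6773. B = V − Δ·S = 236.2913.
(2,2): S=223.7438. Δ = (V_up−V_dn)/(S_up−S_dn) = (0.0000−86.7593)/(266.2551−156.6207) = -0.7914. V = [p*·0.0000 + (1−p*)·86.7593]/1.03 = 27.5044. B = V − Δ·S = 204.5643.
(1,0): S=110.6000. Δ = (V_up−V_dn)/(S_up−S_dn) = (104.6773−158.8713)/(131.6140−77.4200) = -1.0000. V = [p*·104.6773 + (1−p*)·158.8713]/1.03 = 118.8090. B = V − Δ·S = 229.4090.
(1,1): S=188.0200. Δ = (V_up−V_dn)/(S_up−S_dn) = (27.5044−104.6773)/(223.7438−131.6140) = -0.8377. V = [p*·27.5044 + (1−p*)·104.6773]/1.03 = 51.1687. B = V − Δ·S = 208.6642.
(0,0): S=158.0000. Δ = (V_up−V_dn)/(S_up−S_dn) = (51.1687−118.8090)/(188.0200−110.6000) = -0.8737. V = [p*·51.1687 + (1−p*)·118.8090]/1.03 = 71.1217. B = V − Δ·S = 209.1631.
Check: Δ(0,0)·S0 + B(0,0) = 71.1217 = V0.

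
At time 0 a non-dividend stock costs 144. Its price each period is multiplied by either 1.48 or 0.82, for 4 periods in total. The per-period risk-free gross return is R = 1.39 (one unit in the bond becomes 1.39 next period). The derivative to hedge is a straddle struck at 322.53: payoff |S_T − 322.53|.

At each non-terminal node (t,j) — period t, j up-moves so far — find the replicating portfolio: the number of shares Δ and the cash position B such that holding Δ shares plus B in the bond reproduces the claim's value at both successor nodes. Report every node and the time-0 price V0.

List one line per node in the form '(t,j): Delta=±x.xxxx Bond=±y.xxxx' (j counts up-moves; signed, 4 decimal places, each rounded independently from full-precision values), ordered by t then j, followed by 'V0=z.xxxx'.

(0,0): Delta=0.6992 Bond=-37.1498
(1,0): Delta=-0.4030 Bond=78.5087
(1,1): Delta=0.7956 Bond=-72.1877
(2,0): Delta=-1.0000 Bond=166.9324
(2,1): Delta=-0.3508 Bond=100.0000
(2,2): Delta=0.8959 Bond=-131.9736
(3,0): Delta=-1.0000 Bond=232.0360
(3,1): Delta=-1.0000 Bond=232.0360
(3,2): Delta=-0.2940 Bond=124.3101
(3,3): Delta=1.0000 Bond=-232.0360
V0=63.5345

The replicating-portfolio and risk-neutral prices coincide; use p* = (1.39−0.82)/(1.48−0.82) = 0.8636 for the latter.
Terminal payoffs: V(4,0)=257.4245, V(4,1)=205.0225, V(4,2)=110.4432, V(4,3)=60.2608, V(4,4)=368.3607
(3,0): S=79.3970. Δ = (V_up−V_dn)/(S_up−S_dn) = (205.0225−257.4245)/(117.5075−65.1055) = -1.0000. V = [p*·205.0225 + (1−p*)·257.4245]/1.39 = 152.6390. B = V − Δ·S = 232.0360.
(3,1): S=143.3019. Δ = (V_up−V_dn)/(S_up−S_dn) = (110.4432−205.0225)/(212.0868−117.5075) = -1.0000. V = [p*·110.4432 + (1−p*)·205.0225]/1.39 = 88.7341. B = V − Δ·S = 232.0360.
(3,2): S=258.6424. Δ = (V_up−V_dn)/(S_up−S_dn) = (60.2608−110.4432)/(382.7908−212.0868) = -0.2940. V = [p*·60.2608 + (1−p*)·110.4432]/1.39 = 48.2762. B = V − Δ·S = 124.3101.
(3,3): S=466.8180. Δ = (V_up−V_dn)/(S_up−S_dn) = (368.3607−60.2608)/(690.8907−382.7908) = 1.0000. V = [p*·368.3607 + (1−p*)·60.2608]/1.39 = 234.7821. B = V − Δ·S = -232.0360.
(2,0): S=96.8256. Δ = (V_up−V_dn)/(S_up−S_dn) = (88.7341−152.6390)/(143.3019−79.3970) = -1.0000. V = [p*·88.7341 + (1−p*)·152.6390]/1.39 = 70.1068. B = V − Δ·S = 166.9324.
(2,1): S=174.7584. Δ = (V_up−V_dn)/(S_up−S_dn) = (48.2762−88.7341)/(258.6424−143.3019) = -0.3508. V = [p*·48.2762 + (1−p*)·88.7341]/1.39 = 38.7001. B = V − Δ·S = 100.0000.
(2,2): S=315.4176. Δ = (V_up−V_dn)/(S_up−S_dn) = (234.7821−48.2762)/(466.8180−258.6424) = 0.8959. V = [p*·234.7821 + (1−p*)·48.2762]/1.39 = 150.6111. B = V − Δ·S = -131.9736.
(1,0): S=118.0800. Δ = (V_up−V_dn)/(S_up−S_dn) = (38.7001−70.1068)/(174.7584−96.8256) = -0.4030. V = [p*·38.7001 + (1−p*)·70.1068]/1.39 = 30.9229. B = V − Δ·S = 78.5087.
(1,1): S=213.1200. Δ = (V_up−V_dn)/(S_up−S_dn) = (150.6111−38.7001)/(315.4176−174.7584) = 0.7956. V = [p*·150.6111 + (1−p*)·38.7001]/1.39 = 97.3745. B = V − Δ·S = -72.1877.
(0,0): S=144.0000. Δ = (V_up−V_dn)/(S_up−S_dn) = (97.3745−30.9229)/(213.1200−118.0800) = 0.6992. V = [p*·97.3745 + (1−p*)·30.9229]/1.39 = 63.5345. B = V − Δ·S = -37.1498.
Root portfolio cost Δ·144+B reproduces V0=63.5345.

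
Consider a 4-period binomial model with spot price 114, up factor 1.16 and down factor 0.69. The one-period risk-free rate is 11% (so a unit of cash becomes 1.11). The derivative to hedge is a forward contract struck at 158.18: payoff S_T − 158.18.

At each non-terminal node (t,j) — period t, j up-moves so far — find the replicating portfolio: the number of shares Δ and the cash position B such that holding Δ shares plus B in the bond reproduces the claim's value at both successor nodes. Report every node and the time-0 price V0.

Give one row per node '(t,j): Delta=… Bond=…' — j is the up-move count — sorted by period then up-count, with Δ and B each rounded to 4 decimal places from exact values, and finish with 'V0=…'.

(0,0): Delta=1.0000 Bond=-104.1981
(1,0): Delta=1.0000 Bond=-115.6599
(1,1): Delta=1.0000 Bond=-115.6599
(2,0): Delta=1.0000 Bond=-128.3824
(2,1): Delta=1.0000 Bond=-128.3824
(2,2): Delta=1.0000 Bond=-128.3824
(3,0): Delta=1.0000 Bond=-142.5045
(3,1): Delta=1.0000 Bond=-142.5045
(3,2): Delta=1.0000 Bond=-142.5045
(3,3): Delta=1.0000 Bond=-142.5045
V0=9.8019

The replicating-portfolio and risk-neutral prices coincide; use p* = (1.11−0.69)/(1.16−0.69) = 0.8936 for the latter.
Terminal values V(4,·): V(4,0)=-132.3395, V(4,1)=-114.7380, V(4,2)=-85.1470, V(4,3)=-35.3999, V(4,4)=48.2329
(3,0): S=37.4500. Δ = (V_up−V_dn)/(S_up−S_dn) = (-114.7380−-132.3395)/(43.4420−25.8405) = 1.0000. V = [p*·-114.7380 + (1−p*)·-132.3395]/1.11 = -105.0545. B = V − Δ·S = -142.5045.
(3,1): S=62.9595. Δ = (V_up−V_dn)/(S_up−S_dn) = (-85.1470−-114.7380)/(73.0330−43.4420) = 1.0000. V = [p*·-85.1470 + (1−p*)·-114.7380]/1.11 = -79.5450. B = V − Δ·S = -142.5045.
(3,2): S=105.8449. Δ = (V_up−V_dn)/(S_up−S_dn) = (-35.3999−-85.1470)/(122.7801−73.0330) = 1.0000. V = [p*·-35.3999 + (1−p*)·-85.1470]/1.11 = -36.6596. B = V − Δ·S = -142.5045.
(3,3): S=177.9421. Δ = (V_up−V_dn)/(S_up−S_dn) = (48.2329−-35.3999)/(206.4129−122.7801) = 1.0000. V = [p*·48.2329 + (1−p*)·-35.3999]/1.11 = 35.4376. B = V − Δ·S = -142.5045.
(2,0): S=54.2754. Δ = (V_up−V_dn)/(S_up−S_dn) = (-79.5450−-105.0545)/(62.9595−37.4500) = 1.0000. V = [p*·-79.5450 + (1−p*)·-105.0545]/1.11 = -74.1070. B = V − Δ·S = -128.3824.
(2,1): S=91.2456. Δ = (V_up−V_dn)/(S_up−S_dn) = (-36.6596−-79.5450)/(105.8449−62.9595) = 1.0000. V = [p*·-36.6596 + (1−p*)·-79.5450]/1.11 = -37.1368. B = V − Δ·S = -128.3824.
(2,2): S=153.3984. Δ = (V_up−V_dn)/(S_up−S_dn) = (35.4376−-36.6596)/(177.9421−105.8449) = 1.0000. V = [p*·35.4376 + (1−p*)·-36.6596]/1.11 = 25.0160. B = V − Δ·S = -128.3824.
(1,0): S=78.6600. Δ = (V_up−V_dn)/(S_up−S_dn) = (-37.1368−-74.1070)/(91.2456−54.2754) = 1.0000. V = [p*·-37.1368 + (1−p*)·-74.1070]/1.11 = -36.9999. B = V − Δ·S = -115.6599.
(1,1): S=132.2400. Δ = (V_up−V_dn)/(S_up−S_dn) = (25.0160−-37.1368)/(153.3984−91.2456) = 1.0000. V = [p*·25.0160 + (1−p*)·-37.1368]/1.11 = 16.5801. B = V − Δ·S = -115.6599.
(0,0): S=114.0000. Δ = (V_up−V_dn)/(S_up−S_dn) = (16.5801−-36.9999)/(132.2400−78.6600) = 1.0000. V = [p*·16.5801 + (1−p*)·-36.9999]/1.11 = 9.8019. B = V − Δ·S = -104.1981.
Check: Δ(0,0)·S0 + B(0,0) = 9.8019 = V0.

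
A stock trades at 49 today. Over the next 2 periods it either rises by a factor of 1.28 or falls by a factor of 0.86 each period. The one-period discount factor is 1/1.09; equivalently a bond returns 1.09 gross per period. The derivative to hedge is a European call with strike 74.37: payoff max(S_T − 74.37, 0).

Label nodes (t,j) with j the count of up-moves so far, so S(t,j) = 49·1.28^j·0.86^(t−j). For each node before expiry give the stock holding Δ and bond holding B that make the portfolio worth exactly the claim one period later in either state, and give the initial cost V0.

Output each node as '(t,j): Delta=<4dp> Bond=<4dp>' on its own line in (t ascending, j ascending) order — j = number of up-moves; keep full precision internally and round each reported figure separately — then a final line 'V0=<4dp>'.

Since d<R<u, set p* = (R−d)/(u−d) = 0.5476; price each node as the discounted p*-expectation of its children.
Payoff layer (t=2): V(2,0)=0.0000, V(2,1)=0.0000, V(2,2)=5.9116
  t=1,j=0: stock 42.1400 → up 53.9392 (V=0.0000), down 36.2404 (V=0.0000). Price 0.0000; hedge Δ=0.0000, bond B=0.0000.
  t=1,j=1: stock 62.7200 → up 80.2816 (V=5.9116), down 53.9392 (V=0.0000). Price 2.9700; hedge Δ=0.2244, bond B=-11.1052.
  t=0,j=0: stock 49.0000 → up 62.7200 (V=2.9700), down 42.1400 (V=0.0000). Price 1.4921; hedge Δ=0.1443, bond B=-5.5793.
Self-financing check: at every node Δ·S+B equals the discounted successor values.

(0,0): Delta=0.1443 Bond=-5.5793
(1,0): Delta=0.0000 Bond=0.0000
(1,1): Delta=0.2244 Bond=-11.1052
V0=1.4921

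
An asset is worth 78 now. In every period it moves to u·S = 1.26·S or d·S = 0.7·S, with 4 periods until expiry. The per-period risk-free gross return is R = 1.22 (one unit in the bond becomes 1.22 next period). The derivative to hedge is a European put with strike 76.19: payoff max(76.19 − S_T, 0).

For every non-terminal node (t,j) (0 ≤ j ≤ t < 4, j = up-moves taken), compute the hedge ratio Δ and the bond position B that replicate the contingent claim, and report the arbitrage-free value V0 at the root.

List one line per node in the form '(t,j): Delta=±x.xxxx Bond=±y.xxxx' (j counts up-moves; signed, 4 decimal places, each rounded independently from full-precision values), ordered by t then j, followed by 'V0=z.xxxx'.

Under the risk-neutral measure, an up-move has probability p* = (R−d)/(u−d) = 0.9286 and values discount at R = 1.22.
Terminal values V(4,·): V(4,0)=57.4622, V(4,1)=42.4800, V(4,2)=15.5119, V(4,3)=0.0000, V(4,4)=0.0000
  t=3,j=0: stock 26.7540 → up 33.7100 (V=42.4800), down 18.7278 (V=57.4622). Price 35.6968; hedge Δ=-1.0000, bond B=62.4508.
  t=3,j=1: stock 48.1572 → up 60.6781 (V=15.5119), down 33.7100 (V=42.4800). Price 14.2936; hedge Δ=-1.0000, bond B=62.4508.
  t=3,j=2: stock 86.6830 → up 109.2205 (V=0.0000), down 60.6781 (V=15.5119). Price 0.9082; hedge Δ=-0.3196, bond B=28.6081.
  t=3,j=3: stock 156.0293 → up 196.5970 (V=0.0000), down 109.2205 (V=0.0000). Price 0.0000; hedge Δ=0.0000, bond B=0.0000.
  t=2,j=0: stock 38.2200 → up 48.1572 (V=14.2936), down 26.7540 (V=35.6968). Price 12.9692; hedge Δ=-1.0000, bond B=51.1892.
  t=2,j=1: stock 68.7960 → up 86.6830 (V=0.9082), down 48.1572 (V=14.2936). Price 1.5281; hedge Δ=-0.3474, bond B=25.4307.
  t=2,j=2: stock 123.8328 → up 156.0293 (V=0.0000), down 86.6830 (V=0.9082). Price 0.0532; hedge Δ=-0.0131, bond B=1.6749.
  t=1,j=0: stock 54.6000 → up 68.7960 (V=1.5281), down 38.2200 (V=12.9692). Price 1.9224; hedge Δ=-0.3742, bond B=22.3529.
  t=1,j=1: stock 98.2800 → up 123.8328 (V=0.0532), down 68.7960 (V=1.5281). Price 0.1299; hedge Δ=-0.0268, bond B=2.7638.
  t=0,j=0: stock 78.0000 → up 98.2800 (V=0.1299), down 54.6000 (V=1.9224). Price 0.2115; hedge Δ=-0.0410, bond B=3.4123.
The time-0 hedge costs 0.2115, which is the no-arbitrage price.

(0,0): Delta=-0.0410 Bond=3.4123
(1,0): Delta=-0.3742 Bond=22.3529
(1,1): Delta=-0.0268 Bond=2.7638
(2,0): Delta=-1.0000 Bond=51.1892
(2,1): Delta=-0.3474 Bond=25.4307
(2,2): Delta=-0.0131 Bond=1.6749
(3,0): Delta=-1.0000 Bond=62.4508
(3,1): Delta=-1.0000 Bond=62.4508
(3,2): Delta=-0.3196 Bond=28.6081
(3,3): Delta=0.0000 Bond=0.0000
V0=0.2115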